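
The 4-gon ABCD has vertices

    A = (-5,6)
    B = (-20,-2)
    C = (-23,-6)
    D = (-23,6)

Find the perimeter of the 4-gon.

|AB| = √((-15)² + (-8)²) = √289 = 17
|BC| = √((-3)² + (-4)²) = √25 = 5
|CD| = √((0)² + (12)²) = √144 = 12
|DA| = √((18)² + (0)²) = √324 = 18
Perimeter = 17 + 5 + 12 + 18 = 52.

52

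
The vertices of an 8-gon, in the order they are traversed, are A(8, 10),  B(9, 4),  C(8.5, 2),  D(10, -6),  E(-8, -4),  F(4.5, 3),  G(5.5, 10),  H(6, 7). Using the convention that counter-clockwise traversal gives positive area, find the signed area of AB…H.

-114

A→B: (8)(4) − (9)(10) = -58
B→C: (9)(2) − (8.5)(4) = -16
C→D: (8.5)(-6) − (10)(2) = -71
D→E: (10)(-4) − (-8)(-6) = -88
E→F: (-8)(3) − (4.5)(-4) = -6
F→G: (4.5)(10) − (5.5)(3) = 28.5
G→H: (5.5)(7) − (6)(10) = -21.5
H→A: (6)(10) − (8)(7) = 4
Σ = -228
Signed area = Σ/2 = -114 (negative ⇒ clockwise traversal).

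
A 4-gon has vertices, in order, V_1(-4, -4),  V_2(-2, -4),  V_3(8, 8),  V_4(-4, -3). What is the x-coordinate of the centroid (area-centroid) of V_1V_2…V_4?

Apply the shoelace formula. First the cross-terms c_i = x_i·y_{i+1} − x_{i+1}·y_i:
  8, 16, 8, 4  ⇒  2A = 36, A = 18.
Then Σ (x_i + x_{i+1})·c_i = 48, so x̄ = 48 / (6·18) = 4/9.

4/9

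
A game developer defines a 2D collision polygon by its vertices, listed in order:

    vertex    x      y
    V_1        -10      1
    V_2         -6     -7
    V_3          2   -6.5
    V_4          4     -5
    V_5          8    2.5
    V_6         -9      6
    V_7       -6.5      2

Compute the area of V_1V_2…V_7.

Apply the surveyor's formula: 2A = Σ (x_i·y_{i+1} − x_{i+1}·y_i), indices taken mod 7.
V_1→V_2: (-10)(-7) − (-6)(1) = 76
V_2→V_3: (-6)(-6.5) − (2)(-7) = 53
V_3→V_4: (2)(-5) − (4)(-6.5) = 16
V_4→V_5: (4)(2.5) − (8)(-5) = 50
V_5→V_6: (8)(6) − (-9)(2.5) = 70.5
V_6→V_7: (-9)(2) − (-6.5)(6) = 21
V_7→V_1: (-6.5)(1) − (-10)(2) = 13.5
Σ = 300
Area = |Σ|/2 = 150.

150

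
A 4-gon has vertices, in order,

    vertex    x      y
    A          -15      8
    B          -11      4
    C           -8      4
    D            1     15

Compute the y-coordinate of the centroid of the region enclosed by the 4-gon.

Apply the shoelace formula. First the cross-terms c_i = x_i·y_{i+1} − x_{i+1}·y_i:
  28, -12, -124, 233  ⇒  2A = 125, A = 62.5.
Then Σ (y_i + y_{i+1})·c_i = 3243, so ȳ = 3243 / (6·62.5) = 8.648.

8.648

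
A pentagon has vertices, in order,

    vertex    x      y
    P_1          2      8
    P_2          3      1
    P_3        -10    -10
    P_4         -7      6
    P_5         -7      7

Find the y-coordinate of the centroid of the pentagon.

Apply the shoelace formula. First the cross-terms c_i = x_i·y_{i+1} − x_{i+1}·y_i:
  -22, -20, -130, -7, -70  ⇒  2A = -249, A = -124.5.
Then Σ (y_i + y_{i+1})·c_i = -639, so ȳ = -639 / (6·(-124.5)) = 71/83.

71/83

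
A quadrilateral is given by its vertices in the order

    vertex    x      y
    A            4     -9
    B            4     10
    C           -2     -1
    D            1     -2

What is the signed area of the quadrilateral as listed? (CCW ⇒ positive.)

Apply the surveyor's formula: 2A = Σ (x_i·y_{i+1} − x_{i+1}·y_i), indices taken mod 4.
Σ = (76) + (16) + (5) + (-1) = 96
Signed area = Σ/2 = 48 (positive ⇒ counter-clockwise traversal).

48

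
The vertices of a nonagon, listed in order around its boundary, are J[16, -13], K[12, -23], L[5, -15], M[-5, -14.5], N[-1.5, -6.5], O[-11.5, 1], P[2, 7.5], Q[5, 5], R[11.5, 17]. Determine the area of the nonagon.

499.875

Apply the surveyor's formula: 2A = Σ (x_i·y_{i+1} − x_{i+1}·y_i), indices taken mod 9.
Cross-terms: -212, -65, -147.5, 10.75, -76.25, -88.25, -27.5, 27.5, -421.5  ⇒  Σ = -999.75
Area = |Σ|/2 = 499.875.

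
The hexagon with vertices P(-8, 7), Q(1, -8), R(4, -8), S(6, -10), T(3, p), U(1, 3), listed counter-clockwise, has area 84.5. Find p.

The doubled signed area Σ (x_i y_{i+1} − x_{i+1} y_i) is linear in p.
With p=0 it equals 159; the coefficient of p is 5 (from the two edges through T).
So 5·p + 159 = 2·84.5 = 169 ⇒ p = 2.

2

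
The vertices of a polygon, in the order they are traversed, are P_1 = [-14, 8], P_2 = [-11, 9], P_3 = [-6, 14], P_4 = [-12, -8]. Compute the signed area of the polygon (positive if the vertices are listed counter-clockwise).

-65

Apply the surveyor's formula: 2A = Σ (x_i·y_{i+1} − x_{i+1}·y_i), indices taken mod 4.
Cross-terms: -38, -100, 216, -208  ⇒  Σ = -130
Signed area = Σ/2 = -65 (negative ⇒ clockwise traversal).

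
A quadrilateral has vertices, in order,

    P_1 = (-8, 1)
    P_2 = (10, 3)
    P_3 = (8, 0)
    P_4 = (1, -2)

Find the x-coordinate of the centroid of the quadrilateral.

539/267

Apply the surveyor's formula. First the cross-terms c_i = x_i·y_{i+1} − x_{i+1}·y_i:
  -34, -24, -16, -15  ⇒  2A = -89, A = -44.5.
Then Σ (x_i + x_{i+1})·c_i = -539, so x̄ = -539 / (6·(-44.5)) = 539/267.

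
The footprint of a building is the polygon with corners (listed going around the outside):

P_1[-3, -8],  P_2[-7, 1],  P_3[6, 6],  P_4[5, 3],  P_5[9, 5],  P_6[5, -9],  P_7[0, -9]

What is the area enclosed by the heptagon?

149.5

Apply the shoelace (surveyor's) formula: 2A = Σ (x_i·y_{i+1} − x_{i+1}·y_i), indices taken mod 7.
Σ = (-59) + (-48) + (-12) + (-2) + (-106) + (-45) + (-27) = -299
Area = |Σ|/2 = 149.5.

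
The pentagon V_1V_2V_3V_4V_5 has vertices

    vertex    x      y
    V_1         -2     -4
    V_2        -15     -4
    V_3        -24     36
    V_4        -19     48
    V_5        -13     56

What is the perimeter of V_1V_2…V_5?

138

|V_1V_2| = √((-13)² + (0)²) = √169 = 13
|V_2V_3| = √((-9)² + (40)²) = √1681 = 41
|V_3V_4| = √((5)² + (12)²) = √169 = 13
|V_4V_5| = √((6)² + (8)²) = √100 = 10
|V_5V_1| = √((11)² + (-60)²) = √3721 = 61
Perimeter = 13 + 41 + 13 + 10 + 61 = 138.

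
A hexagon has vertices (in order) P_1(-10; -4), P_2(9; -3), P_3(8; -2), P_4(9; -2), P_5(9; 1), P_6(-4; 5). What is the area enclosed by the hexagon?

108

Cross-terms: 66, 6, 2, 27, 49, 66  ⇒  Σ = 216
Area = |Σ|/2 = 108.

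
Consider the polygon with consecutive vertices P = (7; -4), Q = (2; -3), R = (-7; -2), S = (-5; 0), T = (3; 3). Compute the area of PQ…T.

48

Σ = (-13) + (-25) + (-10) + (-15) + (-33) = -96
Area = |Σ|/2 = 48.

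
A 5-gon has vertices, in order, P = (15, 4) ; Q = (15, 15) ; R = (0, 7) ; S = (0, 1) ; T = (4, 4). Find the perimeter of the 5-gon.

50

|PQ| = √((0)² + (11)²) = √121 = 11
|QR| = √((-15)² + (-8)²) = √289 = 17
|RS| = √((0)² + (-6)²) = √36 = 6
|ST| = √((4)² + (3)²) = √25 = 5
|TP| = √((11)² + (0)²) = √121 = 11
Perimeter = 11 + 17 + 6 + 5 + 11 = 50.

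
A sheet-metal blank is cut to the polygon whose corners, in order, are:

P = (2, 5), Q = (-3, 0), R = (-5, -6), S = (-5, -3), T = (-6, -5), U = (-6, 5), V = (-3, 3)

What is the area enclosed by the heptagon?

Apply Gauss's area formula: 2A = Σ (x_i·y_{i+1} − x_{i+1}·y_i), indices taken mod 7.
Σ = (15) + (18) + (-15) + (7) + (-60) + (-3) + (-21) = -59
Area = |Σ|/2 = 29.5.

29.5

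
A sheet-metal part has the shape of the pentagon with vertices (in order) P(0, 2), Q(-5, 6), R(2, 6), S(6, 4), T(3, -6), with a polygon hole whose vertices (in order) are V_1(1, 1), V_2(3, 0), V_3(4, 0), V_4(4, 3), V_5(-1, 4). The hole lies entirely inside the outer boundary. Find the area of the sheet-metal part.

Outer boundary:
P→Q: (0)(6) − (-5)(2) = 10
Q→R: (-5)(6) − (2)(6) = -42
R→S: (2)(4) − (6)(6) = -28
S→T: (6)(-6) − (3)(4) = -48
T→P: (3)(2) − (0)(-6) = 6
Σ = -102
Area = |Σ|/2 = 51.
Hole:
V_1→V_2: (1)(0) − (3)(1) = -3
V_2→V_3: (3)(0) − (4)(0) = 0
V_3→V_4: (4)(3) − (4)(0) = 12
V_4→V_5: (4)(4) − (-1)(3) = 19
V_5→V_1: (-1)(1) − (1)(4) = -5
Σ = 23
Area = |Σ|/2 = 11.5.
Net area = 51 − 11.5 = 39.5.

39.5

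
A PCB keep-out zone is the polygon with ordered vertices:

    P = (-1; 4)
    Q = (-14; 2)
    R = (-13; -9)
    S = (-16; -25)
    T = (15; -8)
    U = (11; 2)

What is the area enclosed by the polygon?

Σ = (54) + (152) + (181) + (503) + (118) + (46) = 1054
Area = |Σ|/2 = 527.

527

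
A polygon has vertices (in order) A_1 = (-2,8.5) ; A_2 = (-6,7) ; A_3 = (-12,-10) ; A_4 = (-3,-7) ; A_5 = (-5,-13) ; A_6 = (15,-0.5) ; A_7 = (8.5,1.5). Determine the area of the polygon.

269.25

A_1→A_2: (-2)(7) − (-6)(8.5) = 37
A_2→A_3: (-6)(-10) − (-12)(7) = 144
A_3→A_4: (-12)(-7) − (-3)(-10) = 54
A_4→A_5: (-3)(-13) − (-5)(-7) = 4
A_5→A_6: (-5)(-0.5) − (15)(-13) = 197.5
A_6→A_7: (15)(1.5) − (8.5)(-0.5) = 26.75
A_7→A_1: (8.5)(8.5) − (-2)(1.5) = 75.25
Σ = 538.5
Area = |Σ|/2 = 269.25.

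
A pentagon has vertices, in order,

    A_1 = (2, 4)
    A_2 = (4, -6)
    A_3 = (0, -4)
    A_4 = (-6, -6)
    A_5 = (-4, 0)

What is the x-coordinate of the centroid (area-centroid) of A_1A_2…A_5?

Apply the shoelace (surveyor's) formula. First the cross-terms c_i = x_i·y_{i+1} − x_{i+1}·y_i:
  -28, -16, -24, -24, -16  ⇒  2A = -108, A = -54.
Then Σ (x_i + x_{i+1})·c_i = 184, so x̄ = 184 / (6·(-54)) = -46/81.

-46/81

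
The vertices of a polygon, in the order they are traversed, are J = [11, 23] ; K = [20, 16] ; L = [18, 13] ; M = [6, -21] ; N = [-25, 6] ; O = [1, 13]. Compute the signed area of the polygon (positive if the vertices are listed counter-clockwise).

Apply the shoelace (surveyor's) formula: 2A = Σ (x_i·y_{i+1} − x_{i+1}·y_i), indices taken mod 6.
Σ = (-284) + (-28) + (-456) + (-489) + (-331) + (-120) = -1708
Signed area = Σ/2 = -854 (negative ⇒ clockwise traversal).

-854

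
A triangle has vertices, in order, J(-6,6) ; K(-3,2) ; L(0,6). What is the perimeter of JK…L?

|JK| = √((3)² + (-4)²) = √25 = 5
|KL| = √((3)² + (4)²) = √25 = 5
|LJ| = √((-6)² + (0)²) = √36 = 6
Perimeter = 5 + 5 + 6 = 16.

16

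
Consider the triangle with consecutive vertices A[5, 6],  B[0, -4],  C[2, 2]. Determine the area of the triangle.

5

Σ = (-20) + (8) + (2) = -10
Area = |Σ|/2 = 5.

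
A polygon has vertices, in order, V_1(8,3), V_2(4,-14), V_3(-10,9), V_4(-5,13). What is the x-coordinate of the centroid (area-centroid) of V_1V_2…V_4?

-1/24

Apply the shoelace (surveyor's) formula. First the cross-terms c_i = x_i·y_{i+1} − x_{i+1}·y_i:
  -124, -104, -85, -119  ⇒  2A = -432, A = -216.
Then Σ (x_i + x_{i+1})·c_i = 54, so x̄ = 54 / (6·(-216)) = -1/24.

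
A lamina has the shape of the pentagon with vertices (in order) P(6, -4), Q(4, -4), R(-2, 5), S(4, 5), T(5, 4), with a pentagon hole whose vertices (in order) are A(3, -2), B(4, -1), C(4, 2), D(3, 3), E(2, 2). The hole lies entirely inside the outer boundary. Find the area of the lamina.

Outer boundary:
Cross-terms: -8, 12, -30, -9, -44  ⇒  Σ = -79
Area = |Σ|/2 = 39.5.
Hole:
Σ = (5) + (12) + (6) + (0) + (-10) = 13
Area = |Σ|/2 = 6.5.
Net area = 39.5 − 6.5 = 33.

33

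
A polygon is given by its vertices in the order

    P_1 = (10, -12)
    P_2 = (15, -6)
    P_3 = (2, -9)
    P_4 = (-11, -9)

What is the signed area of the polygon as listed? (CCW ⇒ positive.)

51

Apply the shoelace (surveyor's) formula: 2A = Σ (x_i·y_{i+1} − x_{i+1}·y_i), indices taken mod 4.
Σ = (120) + (-123) + (-117) + (222) = 102
Signed area = Σ/2 = 51 (positive ⇒ counter-clockwise traversal).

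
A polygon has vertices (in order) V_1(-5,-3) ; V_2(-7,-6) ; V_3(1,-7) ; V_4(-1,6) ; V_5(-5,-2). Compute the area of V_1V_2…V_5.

50

Apply Gauss's area formula: 2A = Σ (x_i·y_{i+1} − x_{i+1}·y_i), indices taken mod 5.
Σ = (9) + (55) + (-1) + (32) + (5) = 100
Area = |Σ|/2 = 50.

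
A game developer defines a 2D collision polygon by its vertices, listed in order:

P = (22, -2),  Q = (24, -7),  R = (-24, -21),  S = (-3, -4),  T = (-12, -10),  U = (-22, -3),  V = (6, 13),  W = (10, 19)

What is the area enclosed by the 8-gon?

Apply the shoelace (surveyor's) formula: 2A = Σ (x_i·y_{i+1} − x_{i+1}·y_i), indices taken mod 8.
Σ = (-106) + (-672) + (33) + (-18) + (-184) + (-268) + (-16) + (-438) = -1669
Area = |Σ|/2 = 834.5.

834.5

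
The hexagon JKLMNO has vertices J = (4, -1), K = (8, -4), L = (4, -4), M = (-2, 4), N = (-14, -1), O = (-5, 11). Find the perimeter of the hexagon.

|JK| = √((4)² + (-3)²) = √25 = 5
|KL| = √((-4)² + (0)²) = √16 = 4
|LM| = √((-6)² + (8)²) = √100 = 10
|MN| = √((-12)² + (-5)²) = √169 = 13
|NO| = √((9)² + (12)²) = √225 = 15
|OJ| = √((9)² + (-12)²) = √225 = 15
Perimeter = 5 + 4 + 10 + 13 + 15 + 15 = 62.

62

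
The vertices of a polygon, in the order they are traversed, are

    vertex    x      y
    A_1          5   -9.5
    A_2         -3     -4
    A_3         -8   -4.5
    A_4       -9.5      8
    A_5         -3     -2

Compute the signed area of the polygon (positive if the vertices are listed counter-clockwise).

Apply Gauss's area formula: 2A = Σ (x_i·y_{i+1} − x_{i+1}·y_i), indices taken mod 5.
A_1→A_2: (5)(-4) − (-3)(-9.5) = -48.5
A_2→A_3: (-3)(-4.5) − (-8)(-4) = -18.5
A_3→A_4: (-8)(8) − (-9.5)(-4.5) = -106.75
A_4→A_5: (-9.5)(-2) − (-3)(8) = 43
A_5→A_1: (-3)(-9.5) − (5)(-2) = 38.5
Σ = -92.25
Signed area = Σ/2 = -46.125 (negative ⇒ clockwise traversal).

-46.125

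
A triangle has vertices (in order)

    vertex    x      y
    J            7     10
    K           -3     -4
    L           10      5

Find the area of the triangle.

Apply Gauss's area formula: 2A = Σ (x_i·y_{i+1} − x_{i+1}·y_i), indices taken mod 3.
J→K: (7)(-4) − (-3)(10) = 2
K→L: (-3)(5) − (10)(-4) = 25
L→J: (10)(10) − (7)(5) = 65
Σ = 92
Area = |Σ|/2 = 46.

46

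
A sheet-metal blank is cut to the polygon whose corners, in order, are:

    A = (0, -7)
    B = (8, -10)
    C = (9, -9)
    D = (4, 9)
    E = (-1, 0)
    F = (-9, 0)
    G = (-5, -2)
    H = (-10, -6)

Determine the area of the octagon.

149

Apply the surveyor's formula: 2A = Σ (x_i·y_{i+1} − x_{i+1}·y_i), indices taken mod 8.
Cross-terms: 56, 18, 117, 9, 0, 18, 10, 70  ⇒  Σ = 298
Area = |Σ|/2 = 149.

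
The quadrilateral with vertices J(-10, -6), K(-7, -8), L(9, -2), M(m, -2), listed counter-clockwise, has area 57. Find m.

-7

Write out the shoelace sum; only the two edges meeting at M involve m:
2·Area = [(9·(-2) − m·(-2)) + (m·(-6) − (-10)·(-2))] + 124
       = -4·m + 86 = 114
⇒ m = -7.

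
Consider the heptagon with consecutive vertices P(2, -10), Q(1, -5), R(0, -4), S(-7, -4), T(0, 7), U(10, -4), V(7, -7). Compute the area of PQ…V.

Cross-terms: 0, -4, -28, -49, -70, -42, -56  ⇒  Σ = -249
Area = |Σ|/2 = 124.5.

124.5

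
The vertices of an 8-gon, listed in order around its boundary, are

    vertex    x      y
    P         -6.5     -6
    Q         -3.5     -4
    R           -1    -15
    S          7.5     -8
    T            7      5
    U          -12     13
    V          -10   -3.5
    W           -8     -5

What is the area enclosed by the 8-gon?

314

P→Q: (-6.5)(-4) − (-3.5)(-6) = 5
Q→R: (-3.5)(-15) − (-1)(-4) = 48.5
R→S: (-1)(-8) − (7.5)(-15) = 120.5
S→T: (7.5)(5) − (7)(-8) = 93.5
T→U: (7)(13) − (-12)(5) = 151
U→V: (-12)(-3.5) − (-10)(13) = 172
V→W: (-10)(-5) − (-8)(-3.5) = 22
W→P: (-8)(-6) − (-6.5)(-5) = 15.5
Σ = 628
Area = |Σ|/2 = 314.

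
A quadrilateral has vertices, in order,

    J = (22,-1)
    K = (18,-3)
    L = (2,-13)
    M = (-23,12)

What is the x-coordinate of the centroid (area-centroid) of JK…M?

Apply the surveyor's formula. First the cross-terms c_i = x_i·y_{i+1} − x_{i+1}·y_i:
  -48, -228, -275, -241  ⇒  2A = -792, A = -396.
Then Σ (x_i + x_{i+1})·c_i = -464, so x̄ = -464 / (6·(-396)) = 58/297.

58/297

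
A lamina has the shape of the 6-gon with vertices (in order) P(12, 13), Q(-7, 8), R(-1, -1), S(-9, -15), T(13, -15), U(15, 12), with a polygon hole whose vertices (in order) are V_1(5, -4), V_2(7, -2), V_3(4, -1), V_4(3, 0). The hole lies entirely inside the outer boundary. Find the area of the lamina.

Outer boundary:
Cross-terms: 187, 15, 6, 330, 381, 51  ⇒  Σ = 970
Area = |Σ|/2 = 485.
Hole:
Apply the shoelace (surveyor's) formula: 2A = Σ (x_i·y_{i+1} − x_{i+1}·y_i), indices taken mod 4.
Σ = (18) + (1) + (3) + (-12) = 10
Area = |Σ|/2 = 5.
Net area = 485 − 5 = 480.

480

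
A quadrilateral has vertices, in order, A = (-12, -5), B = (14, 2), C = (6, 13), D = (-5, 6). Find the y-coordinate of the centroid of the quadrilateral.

82/23

Apply the shoelace (surveyor's) formula. First the cross-terms c_i = x_i·y_{i+1} − x_{i+1}·y_i:
  46, 170, 101, 97  ⇒  2A = 414, A = 207.
Then Σ (y_i + y_{i+1})·c_i = 4428, so ȳ = 4428 / (6·207) = 82/23.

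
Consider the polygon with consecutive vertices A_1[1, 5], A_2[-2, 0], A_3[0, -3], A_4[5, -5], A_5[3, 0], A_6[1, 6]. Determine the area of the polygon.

31.5

Apply the shoelace (surveyor's) formula: 2A = Σ (x_i·y_{i+1} − x_{i+1}·y_i), indices taken mod 6.
Cross-terms: 10, 6, 15, 15, 18, -1  ⇒  Σ = 63
Area = |Σ|/2 = 31.5.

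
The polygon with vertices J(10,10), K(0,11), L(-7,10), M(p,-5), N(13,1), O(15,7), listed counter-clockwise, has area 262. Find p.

Write out the shoelace sum; only the two edges meeting at M involve p:
2·Area = [((-7)·(-5) − p·10) + (p·1 − 13·(-5))] + 343
       = -9·p + 443 = 524
⇒ p = -9.

-9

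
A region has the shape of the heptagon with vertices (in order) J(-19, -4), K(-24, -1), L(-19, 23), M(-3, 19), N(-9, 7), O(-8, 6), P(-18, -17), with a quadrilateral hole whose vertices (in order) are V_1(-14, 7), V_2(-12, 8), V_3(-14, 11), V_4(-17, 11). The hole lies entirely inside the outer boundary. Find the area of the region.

Outer boundary:
Apply the shoelace formula: 2A = Σ (x_i·y_{i+1} − x_{i+1}·y_i), indices taken mod 7.
Σ = (-77) + (-571) + (-292) + (150) + (2) + (244) + (-251) = -795
Area = |Σ|/2 = 397.5.
Hole:
Apply the surveyor's formula: 2A = Σ (x_i·y_{i+1} − x_{i+1}·y_i), indices taken mod 4.
V_1→V_2: (-14)(8) − (-12)(7) = -28
V_2→V_3: (-12)(11) − (-14)(8) = -20
V_3→V_4: (-14)(11) − (-17)(11) = 33
V_4→V_1: (-17)(7) − (-14)(11) = 35
Σ = 20
Area = |Σ|/2 = 10.
Net area = 397.5 − 10 = 387.5.

387.5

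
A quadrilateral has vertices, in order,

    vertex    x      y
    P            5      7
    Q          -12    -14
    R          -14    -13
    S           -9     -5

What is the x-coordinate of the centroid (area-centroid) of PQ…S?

Apply the shoelace formula. First the cross-terms c_i = x_i·y_{i+1} − x_{i+1}·y_i:
  14, -40, -47, -38  ⇒  2A = -111, A = -55.5.
Then Σ (x_i + x_{i+1})·c_i = 2175, so x̄ = 2175 / (6·(-55.5)) = -725/111.

-725/111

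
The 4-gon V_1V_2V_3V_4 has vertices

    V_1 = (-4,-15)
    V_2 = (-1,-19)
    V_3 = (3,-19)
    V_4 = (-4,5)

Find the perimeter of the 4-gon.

54

|V_1V_2| = √((3)² + (-4)²) = √25 = 5
|V_2V_3| = √((4)² + (0)²) = √16 = 4
|V_3V_4| = √((-7)² + (24)²) = √625 = 25
|V_4V_1| = √((0)² + (-20)²) = √400 = 20
Perimeter = 5 + 4 + 25 + 20 = 54.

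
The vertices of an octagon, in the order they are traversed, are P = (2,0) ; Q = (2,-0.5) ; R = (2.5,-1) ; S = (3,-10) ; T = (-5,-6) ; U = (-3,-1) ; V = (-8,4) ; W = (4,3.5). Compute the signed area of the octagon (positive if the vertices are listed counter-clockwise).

Apply the shoelace formula: 2A = Σ (x_i·y_{i+1} − x_{i+1}·y_i), indices taken mod 8.
Σ = (-1) + (-0.75) + (-22) + (-68) + (-13) + (-20) + (-44) + (-7) = -175.75
Signed area = Σ/2 = -87.875 (negative ⇒ clockwise traversal).

-87.875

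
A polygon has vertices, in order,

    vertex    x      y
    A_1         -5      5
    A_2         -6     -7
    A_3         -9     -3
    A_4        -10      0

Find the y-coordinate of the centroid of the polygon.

-8/9

Apply the shoelace formula. First the cross-terms c_i = x_i·y_{i+1} − x_{i+1}·y_i:
  65, -45, -30, -50  ⇒  2A = -60, A = -30.
Then Σ (y_i + y_{i+1})·c_i = 160, so ȳ = 160 / (6·(-30)) = -8/9.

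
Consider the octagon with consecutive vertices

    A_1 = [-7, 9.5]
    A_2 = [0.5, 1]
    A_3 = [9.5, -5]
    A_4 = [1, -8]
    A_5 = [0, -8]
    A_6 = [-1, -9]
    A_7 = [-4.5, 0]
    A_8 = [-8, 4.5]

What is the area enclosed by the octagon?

Apply Gauss's area formula: 2A = Σ (x_i·y_{i+1} − x_{i+1}·y_i), indices taken mod 8.
Σ = (-11.75) + (-12) + (-71) + (-8) + (-8) + (-40.5) + (-20.25) + (-44.5) = -216
Area = |Σ|/2 = 108.

108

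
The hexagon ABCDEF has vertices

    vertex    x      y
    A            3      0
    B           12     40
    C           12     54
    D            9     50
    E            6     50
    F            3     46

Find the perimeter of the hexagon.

|AB| = √((9)² + (40)²) = √1681 = 41
|BC| = √((0)² + (14)²) = √196 = 14
|CD| = √((-3)² + (-4)²) = √25 = 5
|DE| = √((-3)² + (0)²) = √9 = 3
|EF| = √((-3)² + (-4)²) = √25 = 5
|FA| = √((0)² + (-46)²) = √2116 = 46
Perimeter = 41 + 14 + 5 + 3 + 5 + 46 = 114.

114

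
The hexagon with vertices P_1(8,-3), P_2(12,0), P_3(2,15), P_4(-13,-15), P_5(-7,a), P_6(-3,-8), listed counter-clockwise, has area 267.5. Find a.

Write out the shoelace sum; only the two edges meeting at P_5 involve a:
2·Area = [((-13)·a − (-7)·(-15)) + ((-7)·(-8) − (-3)·a)] + 454
       = -10·a + 405 = 535
⇒ a = -13.

-13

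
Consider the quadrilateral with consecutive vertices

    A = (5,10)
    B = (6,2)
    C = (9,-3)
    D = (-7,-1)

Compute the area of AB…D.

Apply the surveyor's formula: 2A = Σ (x_i·y_{i+1} − x_{i+1}·y_i), indices taken mod 4.
Σ = (-50) + (-36) + (-30) + (-65) = -181
Area = |Σ|/2 = 90.5.

90.5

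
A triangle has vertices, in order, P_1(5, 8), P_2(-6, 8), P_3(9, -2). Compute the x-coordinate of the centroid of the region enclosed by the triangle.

8/3

Apply the surveyor's formula. First the cross-terms c_i = x_i·y_{i+1} − x_{i+1}·y_i:
  88, -60, 82  ⇒  2A = 110, A = 55.
Then Σ (x_i + x_{i+1})·c_i = 880, so x̄ = 880 / (6·55) = 8/3.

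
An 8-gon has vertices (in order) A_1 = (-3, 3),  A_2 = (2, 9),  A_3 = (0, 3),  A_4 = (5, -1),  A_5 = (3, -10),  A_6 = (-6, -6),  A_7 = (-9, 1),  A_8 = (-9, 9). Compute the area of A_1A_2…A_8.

Σ = (-33) + (6) + (-15) + (-47) + (-78) + (-60) + (-72) + (0) = -299
Area = |Σ|/2 = 149.5.

149.5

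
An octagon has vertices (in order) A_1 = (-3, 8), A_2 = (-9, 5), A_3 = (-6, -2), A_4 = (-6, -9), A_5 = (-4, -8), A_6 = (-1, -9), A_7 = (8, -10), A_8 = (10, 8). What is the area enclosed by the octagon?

268.5

Apply the surveyor's formula: 2A = Σ (x_i·y_{i+1} − x_{i+1}·y_i), indices taken mod 8.
Σ = (57) + (48) + (42) + (12) + (28) + (82) + (164) + (104) = 537
Area = |Σ|/2 = 268.5.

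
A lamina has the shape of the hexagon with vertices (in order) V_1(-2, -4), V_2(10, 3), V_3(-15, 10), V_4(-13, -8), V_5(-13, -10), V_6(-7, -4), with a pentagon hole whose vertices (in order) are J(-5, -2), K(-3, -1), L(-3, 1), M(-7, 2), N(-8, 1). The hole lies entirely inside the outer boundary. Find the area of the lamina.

Outer boundary:
Apply the surveyor's formula: 2A = Σ (x_i·y_{i+1} − x_{i+1}·y_i), indices taken mod 6.
Cross-terms: 34, 145, 250, 26, -18, 20  ⇒  Σ = 457
Area = |Σ|/2 = 228.5.
Hole:
Apply Gauss's area formula: 2A = Σ (x_i·y_{i+1} − x_{i+1}·y_i), indices taken mod 5.
Cross-terms: -1, -6, 1, 9, 21  ⇒  Σ = 24
Area = |Σ|/2 = 12.
Net area = 228.5 − 12 = 216.5.

216.5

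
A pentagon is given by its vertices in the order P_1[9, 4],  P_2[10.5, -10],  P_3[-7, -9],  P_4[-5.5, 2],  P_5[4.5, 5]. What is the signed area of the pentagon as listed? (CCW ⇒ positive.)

Apply Gauss's area formula: 2A = Σ (x_i·y_{i+1} − x_{i+1}·y_i), indices taken mod 5.
Cross-terms: -132, -164.5, -63.5, -36.5, -27  ⇒  Σ = -423.5
Signed area = Σ/2 = -211.75 (negative ⇒ clockwise traversal).

-211.75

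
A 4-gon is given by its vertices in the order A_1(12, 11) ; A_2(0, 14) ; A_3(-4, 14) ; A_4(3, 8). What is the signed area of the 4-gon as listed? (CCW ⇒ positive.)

43.5

Apply the shoelace formula: 2A = Σ (x_i·y_{i+1} − x_{i+1}·y_i), indices taken mod 4.
Cross-terms: 168, 56, -74, -63  ⇒  Σ = 87
Signed area = Σ/2 = 43.5 (positive ⇒ counter-clockwise traversal).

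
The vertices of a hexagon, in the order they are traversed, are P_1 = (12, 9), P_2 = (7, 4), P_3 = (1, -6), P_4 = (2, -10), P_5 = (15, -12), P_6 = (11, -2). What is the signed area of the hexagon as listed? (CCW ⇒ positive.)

146

Cross-terms: -15, -46, 2, 126, 102, 123  ⇒  Σ = 292
Signed area = Σ/2 = 146 (positive ⇒ counter-clockwise traversal).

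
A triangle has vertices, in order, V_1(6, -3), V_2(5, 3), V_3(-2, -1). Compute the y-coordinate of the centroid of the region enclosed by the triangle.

-1/3

Apply the shoelace (surveyor's) formula. First the cross-terms c_i = x_i·y_{i+1} − x_{i+1}·y_i:
  33, 1, 12  ⇒  2A = 46, A = 23.
Then Σ (y_i + y_{i+1})·c_i = -46, so ȳ = -46 / (6·23) = -1/3.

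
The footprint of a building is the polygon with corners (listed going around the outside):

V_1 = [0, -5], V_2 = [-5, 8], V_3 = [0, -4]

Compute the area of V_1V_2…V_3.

2.5

Σ = (-25) + (20) + (0) = -5
Area = |Σ|/2 = 2.5.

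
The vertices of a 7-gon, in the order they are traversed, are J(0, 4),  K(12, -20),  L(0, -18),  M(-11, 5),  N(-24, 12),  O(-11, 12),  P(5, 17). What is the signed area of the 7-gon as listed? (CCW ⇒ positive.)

-428.5

Apply Gauss's area formula: 2A = Σ (x_i·y_{i+1} − x_{i+1}·y_i), indices taken mod 7.
Cross-terms: -48, -216, -198, -12, -156, -247, 20  ⇒  Σ = -857
Signed area = Σ/2 = -428.5 (negative ⇒ clockwise traversal).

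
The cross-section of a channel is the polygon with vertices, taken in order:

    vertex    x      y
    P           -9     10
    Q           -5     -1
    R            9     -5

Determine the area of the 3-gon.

69

Apply the surveyor's formula: 2A = Σ (x_i·y_{i+1} − x_{i+1}·y_i), indices taken mod 3.
P→Q: (-9)(-1) − (-5)(10) = 59
Q→R: (-5)(-5) − (9)(-1) = 34
R→P: (9)(10) − (-9)(-5) = 45
Σ = 138
Area = |Σ|/2 = 69.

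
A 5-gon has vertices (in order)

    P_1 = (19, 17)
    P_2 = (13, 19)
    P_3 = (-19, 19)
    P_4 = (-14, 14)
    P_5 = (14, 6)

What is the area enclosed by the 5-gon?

Apply the shoelace (surveyor's) formula: 2A = Σ (x_i·y_{i+1} − x_{i+1}·y_i), indices taken mod 5.
P_1→P_2: (19)(19) − (13)(17) = 140
P_2→P_3: (13)(19) − (-19)(19) = 608
P_3→P_4: (-19)(14) − (-14)(19) = 0
P_4→P_5: (-14)(6) − (14)(14) = -280
P_5→P_1: (14)(17) − (19)(6) = 124
Σ = 592
Area = |Σ|/2 = 296.

296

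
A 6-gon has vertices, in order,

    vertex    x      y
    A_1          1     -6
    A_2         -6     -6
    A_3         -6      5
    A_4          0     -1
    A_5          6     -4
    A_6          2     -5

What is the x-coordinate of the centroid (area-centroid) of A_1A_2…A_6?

-161/75

Apply the shoelace formula. First the cross-terms c_i = x_i·y_{i+1} − x_{i+1}·y_i:
  -42, -66, 6, 6, -22, -7  ⇒  2A = -125, A = -62.5.
Then Σ (x_i + x_{i+1})·c_i = 805, so x̄ = 805 / (6·(-62.5)) = -161/75.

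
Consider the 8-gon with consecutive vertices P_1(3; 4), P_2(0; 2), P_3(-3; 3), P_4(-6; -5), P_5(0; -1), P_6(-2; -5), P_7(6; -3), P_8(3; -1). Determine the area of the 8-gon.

51.5

P_1→P_2: (3)(2) − (0)(4) = 6
P_2→P_3: (0)(3) − (-3)(2) = 6
P_3→P_4: (-3)(-5) − (-6)(3) = 33
P_4→P_5: (-6)(-1) − (0)(-5) = 6
P_5→P_6: (0)(-5) − (-2)(-1) = -2
P_6→P_7: (-2)(-3) − (6)(-5) = 36
P_7→P_8: (6)(-1) − (3)(-3) = 3
P_8→P_1: (3)(4) − (3)(-1) = 15
Σ = 103
Area = |Σ|/2 = 51.5.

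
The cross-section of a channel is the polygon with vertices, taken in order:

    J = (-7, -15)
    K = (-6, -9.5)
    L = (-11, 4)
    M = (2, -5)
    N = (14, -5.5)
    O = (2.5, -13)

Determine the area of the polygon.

Apply the surveyor's formula: 2A = Σ (x_i·y_{i+1} − x_{i+1}·y_i), indices taken mod 6.
Σ = (-23.5) + (-128.5) + (47) + (59) + (-168.25) + (-128.5) = -342.75
Area = |Σ|/2 = 171.375.

171.375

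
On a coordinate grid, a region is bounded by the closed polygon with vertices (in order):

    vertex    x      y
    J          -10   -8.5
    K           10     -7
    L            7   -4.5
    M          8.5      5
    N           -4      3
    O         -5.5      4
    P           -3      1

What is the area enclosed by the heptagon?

Apply Gauss's area formula: 2A = Σ (x_i·y_{i+1} − x_{i+1}·y_i), indices taken mod 7.
Cross-terms: 155, 4, 73.25, 45.5, 0.5, 6.5, 35.5  ⇒  Σ = 320.25
Area = |Σ|/2 = 160.125.

160.125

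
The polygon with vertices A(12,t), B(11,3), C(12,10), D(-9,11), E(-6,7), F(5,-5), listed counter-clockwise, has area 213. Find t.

Write out the shoelace sum; only the two edges meeting at A involve t:
2·Area = [(5·t − 12·(-5)) + (12·3 − 11·t)] + 294
       = -6·t + 390 = 426
⇒ t = -6.

-6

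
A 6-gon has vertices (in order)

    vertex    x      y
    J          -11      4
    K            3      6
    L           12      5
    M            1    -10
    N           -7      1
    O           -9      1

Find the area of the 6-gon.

176

Apply the surveyor's formula: 2A = Σ (x_i·y_{i+1} − x_{i+1}·y_i), indices taken mod 6.
Σ = (-78) + (-57) + (-125) + (-69) + (2) + (-25) = -352
Area = |Σ|/2 = 176.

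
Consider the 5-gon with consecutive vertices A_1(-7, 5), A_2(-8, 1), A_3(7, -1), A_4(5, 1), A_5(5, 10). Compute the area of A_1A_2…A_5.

93

Σ = (33) + (1) + (12) + (45) + (95) = 186
Area = |Σ|/2 = 93.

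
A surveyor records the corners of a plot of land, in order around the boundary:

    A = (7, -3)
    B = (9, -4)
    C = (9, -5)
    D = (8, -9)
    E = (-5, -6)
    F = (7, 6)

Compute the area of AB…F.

Apply the surveyor's formula: 2A = Σ (x_i·y_{i+1} − x_{i+1}·y_i), indices taken mod 6.
A→B: (7)(-4) − (9)(-3) = -1
B→C: (9)(-5) − (9)(-4) = -9
C→D: (9)(-9) − (8)(-5) = -41
D→E: (8)(-6) − (-5)(-9) = -93
E→F: (-5)(6) − (7)(-6) = 12
F→A: (7)(-3) − (7)(6) = -63
Σ = -195
Area = |Σ|/2 = 97.5.

97.5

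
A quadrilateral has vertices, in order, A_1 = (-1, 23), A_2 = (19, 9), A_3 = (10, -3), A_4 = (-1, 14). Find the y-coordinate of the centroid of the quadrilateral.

932/93

Apply the shoelace formula. First the cross-terms c_i = x_i·y_{i+1} − x_{i+1}·y_i:
  -446, -147, 137, -9  ⇒  2A = -465, A = -232.5.
Then Σ (y_i + y_{i+1})·c_i = -13980, so ȳ = -13980 / (6·(-232.5)) = 932/93.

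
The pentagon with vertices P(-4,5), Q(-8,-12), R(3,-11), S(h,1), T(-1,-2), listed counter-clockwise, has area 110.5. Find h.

Write out the shoelace sum; only the two edges meeting at S involve h:
2·Area = [(3·1 − h·(-11)) + (h·(-2) − (-1)·1)] + 199
       = 9·h + 203 = 221
⇒ h = 2.

2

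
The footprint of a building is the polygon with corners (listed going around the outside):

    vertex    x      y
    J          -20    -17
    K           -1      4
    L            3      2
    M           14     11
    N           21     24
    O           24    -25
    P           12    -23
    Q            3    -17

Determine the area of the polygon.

940

Apply the shoelace formula: 2A = Σ (x_i·y_{i+1} − x_{i+1}·y_i), indices taken mod 8.
Cross-terms: -97, -14, 5, 105, -1101, -252, -135, -391  ⇒  Σ = -1880
Area = |Σ|/2 = 940.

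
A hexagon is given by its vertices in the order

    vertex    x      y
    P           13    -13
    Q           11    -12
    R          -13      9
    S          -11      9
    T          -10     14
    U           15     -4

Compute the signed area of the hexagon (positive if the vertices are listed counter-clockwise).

Apply the shoelace formula: 2A = Σ (x_i·y_{i+1} − x_{i+1}·y_i), indices taken mod 6.
Σ = (-13) + (-57) + (-18) + (-64) + (-170) + (-143) = -465
Signed area = Σ/2 = -232.5 (negative ⇒ clockwise traversal).

-232.5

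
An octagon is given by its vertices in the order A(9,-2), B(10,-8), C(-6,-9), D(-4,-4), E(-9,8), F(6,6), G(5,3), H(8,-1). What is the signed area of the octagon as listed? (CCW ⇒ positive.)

Σ = (-52) + (-138) + (-12) + (-68) + (-102) + (-12) + (-29) + (-7) = -420
Signed area = Σ/2 = -210 (negative ⇒ clockwise traversal).

-210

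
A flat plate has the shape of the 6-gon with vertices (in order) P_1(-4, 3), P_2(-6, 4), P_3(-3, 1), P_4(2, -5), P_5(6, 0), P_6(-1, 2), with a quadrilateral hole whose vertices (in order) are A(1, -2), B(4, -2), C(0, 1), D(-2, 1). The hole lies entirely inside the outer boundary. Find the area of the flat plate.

Outer boundary:
Σ = (2) + (6) + (13) + (30) + (12) + (5) = 68
Area = |Σ|/2 = 34.
Hole:
Σ = (6) + (4) + (2) + (3) = 15
Area = |Σ|/2 = 7.5.
Net area = 34 − 7.5 = 26.5.

26.5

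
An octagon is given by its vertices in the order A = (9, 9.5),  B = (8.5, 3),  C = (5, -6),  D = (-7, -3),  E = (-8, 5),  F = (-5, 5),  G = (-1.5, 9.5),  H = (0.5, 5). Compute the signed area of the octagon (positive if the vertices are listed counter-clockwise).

Σ = (-53.75) + (-66) + (-57) + (-59) + (-15) + (-40) + (-12.25) + (-40.25) = -343.25
Signed area = Σ/2 = -171.625 (negative ⇒ clockwise traversal).

-171.625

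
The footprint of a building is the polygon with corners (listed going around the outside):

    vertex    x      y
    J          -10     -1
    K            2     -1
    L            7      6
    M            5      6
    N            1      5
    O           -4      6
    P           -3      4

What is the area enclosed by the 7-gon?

66.5

Σ = (12) + (19) + (12) + (19) + (26) + (2) + (43) = 133
Area = |Σ|/2 = 66.5.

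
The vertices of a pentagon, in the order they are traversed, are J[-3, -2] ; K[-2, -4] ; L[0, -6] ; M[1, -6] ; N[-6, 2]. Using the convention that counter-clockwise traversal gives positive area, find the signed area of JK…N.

5

Apply Gauss's area formula: 2A = Σ (x_i·y_{i+1} − x_{i+1}·y_i), indices taken mod 5.
Σ = (8) + (12) + (6) + (-34) + (18) = 10
Signed area = Σ/2 = 5 (positive ⇒ counter-clockwise traversal).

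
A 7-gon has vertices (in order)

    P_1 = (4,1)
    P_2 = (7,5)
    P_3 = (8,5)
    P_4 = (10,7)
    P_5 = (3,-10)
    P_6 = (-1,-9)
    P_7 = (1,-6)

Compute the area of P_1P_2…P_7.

52

Σ = (13) + (-5) + (6) + (-121) + (-37) + (15) + (25) = -104
Area = |Σ|/2 = 52.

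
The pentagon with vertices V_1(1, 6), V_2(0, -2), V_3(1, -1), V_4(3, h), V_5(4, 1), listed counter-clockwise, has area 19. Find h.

-3

Write out the shoelace sum; only the two edges meeting at V_4 involve h:
2·Area = [(1·h − 3·(-1)) + (3·1 − 4·h)] + 23
       = -3·h + 29 = 38
⇒ h = -3.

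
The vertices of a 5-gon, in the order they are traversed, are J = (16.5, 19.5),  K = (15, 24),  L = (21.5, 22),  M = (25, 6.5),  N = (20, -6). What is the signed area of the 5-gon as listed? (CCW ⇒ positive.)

Σ = (103.5) + (-186) + (-410.25) + (-280) + (489) = -283.75
Signed area = Σ/2 = -141.875 (negative ⇒ clockwise traversal).

-141.875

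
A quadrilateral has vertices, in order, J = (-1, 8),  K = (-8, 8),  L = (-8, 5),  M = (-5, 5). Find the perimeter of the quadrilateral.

|JK| = √((-7)² + (0)²) = √49 = 7
|KL| = √((0)² + (-3)²) = √9 = 3
|LM| = √((3)² + (0)²) = √9 = 3
|MJ| = √((4)² + (3)²) = √25 = 5
Perimeter = 7 + 3 + 3 + 5 = 18.

18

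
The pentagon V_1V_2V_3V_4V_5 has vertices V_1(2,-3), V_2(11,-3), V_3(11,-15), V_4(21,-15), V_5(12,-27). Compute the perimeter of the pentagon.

|V_1V_2| = √((9)² + (0)²) = √81 = 9
|V_2V_3| = √((0)² + (-12)²) = √144 = 12
|V_3V_4| = √((10)² + (0)²) = √100 = 10
|V_4V_5| = √((-9)² + (-12)²) = √225 = 15
|V_5V_1| = √((-10)² + (24)²) = √676 = 26
Perimeter = 9 + 12 + 10 + 15 + 26 = 72.

72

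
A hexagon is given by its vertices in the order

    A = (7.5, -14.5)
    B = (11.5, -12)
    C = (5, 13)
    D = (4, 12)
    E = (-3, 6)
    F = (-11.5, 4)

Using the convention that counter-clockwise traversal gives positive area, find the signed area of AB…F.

274

Σ = (76.75) + (209.5) + (8) + (60) + (57) + (136.75) = 548
Signed area = Σ/2 = 274 (positive ⇒ counter-clockwise traversal).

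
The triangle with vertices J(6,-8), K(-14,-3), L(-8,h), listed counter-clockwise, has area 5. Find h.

-5

The doubled signed area Σ (x_i y_{i+1} − x_{i+1} y_i) is linear in h.
With h=0 it equals -90; the coefficient of h is -20 (from the two edges through L).
So -20·h + -90 = 2·5 = 10 ⇒ h = -5.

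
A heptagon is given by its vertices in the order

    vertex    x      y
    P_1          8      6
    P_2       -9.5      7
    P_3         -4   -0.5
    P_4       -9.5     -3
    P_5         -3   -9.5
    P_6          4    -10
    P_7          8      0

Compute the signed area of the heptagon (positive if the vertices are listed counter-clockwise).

215.125

Apply the surveyor's formula: 2A = Σ (x_i·y_{i+1} − x_{i+1}·y_i), indices taken mod 7.
Cross-terms: 113, 32.75, 7.25, 81.25, 68, 80, 48  ⇒  Σ = 430.25
Signed area = Σ/2 = 215.125 (positive ⇒ counter-clockwise traversal).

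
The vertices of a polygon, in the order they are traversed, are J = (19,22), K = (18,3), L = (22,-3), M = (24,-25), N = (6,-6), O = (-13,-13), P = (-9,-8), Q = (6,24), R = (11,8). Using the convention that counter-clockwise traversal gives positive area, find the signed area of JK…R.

-697

Apply the shoelace (surveyor's) formula: 2A = Σ (x_i·y_{i+1} − x_{i+1}·y_i), indices taken mod 9.
J→K: (19)(3) − (18)(22) = -339
K→L: (18)(-3) − (22)(3) = -120
L→M: (22)(-25) − (24)(-3) = -478
M→N: (24)(-6) − (6)(-25) = 6
N→O: (6)(-13) − (-13)(-6) = -156
O→P: (-13)(-8) − (-9)(-13) = -13
P→Q: (-9)(24) − (6)(-8) = -168
Q→R: (6)(8) − (11)(24) = -216
R→J: (11)(22) − (19)(8) = 90
Σ = -1394
Signed area = Σ/2 = -697 (negative ⇒ clockwise traversal).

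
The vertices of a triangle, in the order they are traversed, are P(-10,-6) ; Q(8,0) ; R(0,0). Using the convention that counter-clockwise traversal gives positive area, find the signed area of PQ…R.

24

Σ = (48) + (0) + (0) = 48
Signed area = Σ/2 = 24 (positive ⇒ counter-clockwise traversal).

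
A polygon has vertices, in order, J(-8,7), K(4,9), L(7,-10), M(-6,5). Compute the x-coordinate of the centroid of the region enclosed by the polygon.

Apply Gauss's area formula. First the cross-terms c_i = x_i·y_{i+1} − x_{i+1}·y_i:
  -100, -103, -25, -2  ⇒  2A = -230, A = -115.
Then Σ (x_i + x_{i+1})·c_i = -730, so x̄ = -730 / (6·(-115)) = 73/69.

73/69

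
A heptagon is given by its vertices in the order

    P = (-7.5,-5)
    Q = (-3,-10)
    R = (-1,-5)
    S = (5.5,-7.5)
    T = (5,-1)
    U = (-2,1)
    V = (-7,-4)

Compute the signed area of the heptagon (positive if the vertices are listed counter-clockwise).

Cross-terms: 60, 5, 35, 32, 3, 15, 5  ⇒  Σ = 155
Signed area = Σ/2 = 77.5 (positive ⇒ counter-clockwise traversal).

77.5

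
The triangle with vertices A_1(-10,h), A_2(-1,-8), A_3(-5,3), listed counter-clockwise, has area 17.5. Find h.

Write out the shoelace sum; only the two edges meeting at A_1 involve h:
2·Area = [((-5)·h − (-10)·3) + ((-10)·(-8) − (-1)·h)] + -43
       = -4·h + 67 = 35
⇒ h = 8.

8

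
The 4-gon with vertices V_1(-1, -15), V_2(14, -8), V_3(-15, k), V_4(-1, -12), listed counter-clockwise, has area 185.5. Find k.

6

The doubled signed area Σ (x_i y_{i+1} − x_{i+1} y_i) is linear in k.
With k=0 it equals 281; the coefficient of k is 15 (from the two edges through V_3).
So 15·k + 281 = 2·185.5 = 371 ⇒ k = 6.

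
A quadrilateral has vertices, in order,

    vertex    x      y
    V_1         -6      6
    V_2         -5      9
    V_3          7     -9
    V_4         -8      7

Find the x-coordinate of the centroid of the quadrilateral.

-335/213

Apply the shoelace formula. First the cross-terms c_i = x_i·y_{i+1} − x_{i+1}·y_i:
  -24, -18, -23, -6  ⇒  2A = -71, A = -35.5.
Then Σ (x_i + x_{i+1})·c_i = 335, so x̄ = 335 / (6·(-35.5)) = -335/213.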